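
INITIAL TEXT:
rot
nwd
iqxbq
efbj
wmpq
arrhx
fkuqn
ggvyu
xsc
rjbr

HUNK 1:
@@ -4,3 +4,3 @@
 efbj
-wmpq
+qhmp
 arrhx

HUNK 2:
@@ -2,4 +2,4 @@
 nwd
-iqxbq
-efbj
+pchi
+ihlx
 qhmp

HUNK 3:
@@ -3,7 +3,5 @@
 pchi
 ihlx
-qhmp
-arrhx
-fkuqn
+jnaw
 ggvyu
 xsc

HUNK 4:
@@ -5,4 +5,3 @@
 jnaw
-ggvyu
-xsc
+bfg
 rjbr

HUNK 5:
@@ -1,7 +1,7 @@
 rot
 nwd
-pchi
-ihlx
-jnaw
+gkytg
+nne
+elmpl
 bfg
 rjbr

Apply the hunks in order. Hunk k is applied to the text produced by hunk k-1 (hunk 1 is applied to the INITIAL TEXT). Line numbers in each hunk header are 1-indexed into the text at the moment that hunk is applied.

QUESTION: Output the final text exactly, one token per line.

Hunk 1: at line 4 remove [wmpq] add [qhmp] -> 10 lines: rot nwd iqxbq efbj qhmp arrhx fkuqn ggvyu xsc rjbr
Hunk 2: at line 2 remove [iqxbq,efbj] add [pchi,ihlx] -> 10 lines: rot nwd pchi ihlx qhmp arrhx fkuqn ggvyu xsc rjbr
Hunk 3: at line 3 remove [qhmp,arrhx,fkuqn] add [jnaw] -> 8 lines: rot nwd pchi ihlx jnaw ggvyu xsc rjbr
Hunk 4: at line 5 remove [ggvyu,xsc] add [bfg] -> 7 lines: rot nwd pchi ihlx jnaw bfg rjbr
Hunk 5: at line 1 remove [pchi,ihlx,jnaw] add [gkytg,nne,elmpl] -> 7 lines: rot nwd gkytg nne elmpl bfg rjbr

Answer: rot
nwd
gkytg
nne
elmpl
bfg
rjbr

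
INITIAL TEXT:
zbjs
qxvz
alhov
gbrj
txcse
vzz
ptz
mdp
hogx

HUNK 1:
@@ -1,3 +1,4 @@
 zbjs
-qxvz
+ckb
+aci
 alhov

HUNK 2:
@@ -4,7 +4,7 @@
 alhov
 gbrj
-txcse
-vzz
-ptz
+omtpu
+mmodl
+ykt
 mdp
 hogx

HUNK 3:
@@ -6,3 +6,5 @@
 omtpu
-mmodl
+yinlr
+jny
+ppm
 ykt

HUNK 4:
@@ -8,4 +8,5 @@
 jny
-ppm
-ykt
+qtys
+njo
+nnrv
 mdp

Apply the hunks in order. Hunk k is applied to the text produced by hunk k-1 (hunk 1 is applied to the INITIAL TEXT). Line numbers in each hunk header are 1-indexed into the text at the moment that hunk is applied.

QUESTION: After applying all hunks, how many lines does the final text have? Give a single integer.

Answer: 13

Derivation:
Hunk 1: at line 1 remove [qxvz] add [ckb,aci] -> 10 lines: zbjs ckb aci alhov gbrj txcse vzz ptz mdp hogx
Hunk 2: at line 4 remove [txcse,vzz,ptz] add [omtpu,mmodl,ykt] -> 10 lines: zbjs ckb aci alhov gbrj omtpu mmodl ykt mdp hogx
Hunk 3: at line 6 remove [mmodl] add [yinlr,jny,ppm] -> 12 lines: zbjs ckb aci alhov gbrj omtpu yinlr jny ppm ykt mdp hogx
Hunk 4: at line 8 remove [ppm,ykt] add [qtys,njo,nnrv] -> 13 lines: zbjs ckb aci alhov gbrj omtpu yinlr jny qtys njo nnrv mdp hogx
Final line count: 13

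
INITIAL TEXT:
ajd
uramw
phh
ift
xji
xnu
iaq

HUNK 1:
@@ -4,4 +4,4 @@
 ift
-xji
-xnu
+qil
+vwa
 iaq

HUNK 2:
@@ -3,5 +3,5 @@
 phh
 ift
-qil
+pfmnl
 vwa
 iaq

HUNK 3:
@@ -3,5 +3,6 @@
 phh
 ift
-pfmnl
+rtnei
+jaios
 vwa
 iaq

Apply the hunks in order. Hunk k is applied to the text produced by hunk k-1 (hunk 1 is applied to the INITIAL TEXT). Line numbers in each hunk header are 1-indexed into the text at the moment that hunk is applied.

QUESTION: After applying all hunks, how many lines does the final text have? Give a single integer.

Hunk 1: at line 4 remove [xji,xnu] add [qil,vwa] -> 7 lines: ajd uramw phh ift qil vwa iaq
Hunk 2: at line 3 remove [qil] add [pfmnl] -> 7 lines: ajd uramw phh ift pfmnl vwa iaq
Hunk 3: at line 3 remove [pfmnl] add [rtnei,jaios] -> 8 lines: ajd uramw phh ift rtnei jaios vwa iaq
Final line count: 8

Answer: 8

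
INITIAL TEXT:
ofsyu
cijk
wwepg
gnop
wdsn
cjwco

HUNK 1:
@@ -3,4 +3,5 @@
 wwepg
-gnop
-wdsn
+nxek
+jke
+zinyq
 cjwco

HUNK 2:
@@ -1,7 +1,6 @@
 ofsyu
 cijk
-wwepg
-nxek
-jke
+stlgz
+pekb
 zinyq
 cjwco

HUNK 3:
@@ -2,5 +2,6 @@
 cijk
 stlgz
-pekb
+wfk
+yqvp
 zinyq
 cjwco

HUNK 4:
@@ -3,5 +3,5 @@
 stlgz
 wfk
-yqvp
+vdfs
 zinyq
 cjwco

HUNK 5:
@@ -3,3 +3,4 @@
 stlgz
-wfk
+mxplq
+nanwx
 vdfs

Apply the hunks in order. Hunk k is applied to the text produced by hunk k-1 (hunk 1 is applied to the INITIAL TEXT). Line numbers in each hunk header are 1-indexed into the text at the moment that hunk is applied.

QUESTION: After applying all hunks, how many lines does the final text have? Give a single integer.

Answer: 8

Derivation:
Hunk 1: at line 3 remove [gnop,wdsn] add [nxek,jke,zinyq] -> 7 lines: ofsyu cijk wwepg nxek jke zinyq cjwco
Hunk 2: at line 1 remove [wwepg,nxek,jke] add [stlgz,pekb] -> 6 lines: ofsyu cijk stlgz pekb zinyq cjwco
Hunk 3: at line 2 remove [pekb] add [wfk,yqvp] -> 7 lines: ofsyu cijk stlgz wfk yqvp zinyq cjwco
Hunk 4: at line 3 remove [yqvp] add [vdfs] -> 7 lines: ofsyu cijk stlgz wfk vdfs zinyq cjwco
Hunk 5: at line 3 remove [wfk] add [mxplq,nanwx] -> 8 lines: ofsyu cijk stlgz mxplq nanwx vdfs zinyq cjwco
Final line count: 8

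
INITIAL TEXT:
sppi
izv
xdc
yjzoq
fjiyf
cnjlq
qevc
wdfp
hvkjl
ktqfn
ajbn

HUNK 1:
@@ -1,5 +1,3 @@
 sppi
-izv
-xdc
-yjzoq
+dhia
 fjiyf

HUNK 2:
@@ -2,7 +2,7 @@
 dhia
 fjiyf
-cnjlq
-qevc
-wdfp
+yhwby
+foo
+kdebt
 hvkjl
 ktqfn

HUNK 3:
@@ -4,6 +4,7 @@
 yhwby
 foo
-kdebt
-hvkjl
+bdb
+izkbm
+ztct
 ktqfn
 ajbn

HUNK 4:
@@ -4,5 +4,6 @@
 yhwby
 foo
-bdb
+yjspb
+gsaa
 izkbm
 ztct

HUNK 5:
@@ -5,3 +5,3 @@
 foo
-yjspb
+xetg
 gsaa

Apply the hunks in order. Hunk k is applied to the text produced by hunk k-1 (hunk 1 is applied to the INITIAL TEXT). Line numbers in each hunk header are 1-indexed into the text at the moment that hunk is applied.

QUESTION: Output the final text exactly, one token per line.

Answer: sppi
dhia
fjiyf
yhwby
foo
xetg
gsaa
izkbm
ztct
ktqfn
ajbn

Derivation:
Hunk 1: at line 1 remove [izv,xdc,yjzoq] add [dhia] -> 9 lines: sppi dhia fjiyf cnjlq qevc wdfp hvkjl ktqfn ajbn
Hunk 2: at line 2 remove [cnjlq,qevc,wdfp] add [yhwby,foo,kdebt] -> 9 lines: sppi dhia fjiyf yhwby foo kdebt hvkjl ktqfn ajbn
Hunk 3: at line 4 remove [kdebt,hvkjl] add [bdb,izkbm,ztct] -> 10 lines: sppi dhia fjiyf yhwby foo bdb izkbm ztct ktqfn ajbn
Hunk 4: at line 4 remove [bdb] add [yjspb,gsaa] -> 11 lines: sppi dhia fjiyf yhwby foo yjspb gsaa izkbm ztct ktqfn ajbn
Hunk 5: at line 5 remove [yjspb] add [xetg] -> 11 lines: sppi dhia fjiyf yhwby foo xetg gsaa izkbm ztct ktqfn ajbn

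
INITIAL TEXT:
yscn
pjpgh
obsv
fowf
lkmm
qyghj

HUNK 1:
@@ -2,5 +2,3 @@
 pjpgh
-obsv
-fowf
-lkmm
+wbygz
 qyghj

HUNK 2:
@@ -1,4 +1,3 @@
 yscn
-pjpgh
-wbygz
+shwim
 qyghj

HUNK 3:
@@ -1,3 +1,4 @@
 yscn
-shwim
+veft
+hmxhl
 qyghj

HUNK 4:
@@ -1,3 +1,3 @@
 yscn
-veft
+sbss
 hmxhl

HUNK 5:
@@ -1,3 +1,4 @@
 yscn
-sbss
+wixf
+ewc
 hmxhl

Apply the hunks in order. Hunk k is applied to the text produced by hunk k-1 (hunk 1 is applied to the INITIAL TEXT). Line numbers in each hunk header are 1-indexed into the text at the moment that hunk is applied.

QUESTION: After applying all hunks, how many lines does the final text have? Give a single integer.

Answer: 5

Derivation:
Hunk 1: at line 2 remove [obsv,fowf,lkmm] add [wbygz] -> 4 lines: yscn pjpgh wbygz qyghj
Hunk 2: at line 1 remove [pjpgh,wbygz] add [shwim] -> 3 lines: yscn shwim qyghj
Hunk 3: at line 1 remove [shwim] add [veft,hmxhl] -> 4 lines: yscn veft hmxhl qyghj
Hunk 4: at line 1 remove [veft] add [sbss] -> 4 lines: yscn sbss hmxhl qyghj
Hunk 5: at line 1 remove [sbss] add [wixf,ewc] -> 5 lines: yscn wixf ewc hmxhl qyghj
Final line count: 5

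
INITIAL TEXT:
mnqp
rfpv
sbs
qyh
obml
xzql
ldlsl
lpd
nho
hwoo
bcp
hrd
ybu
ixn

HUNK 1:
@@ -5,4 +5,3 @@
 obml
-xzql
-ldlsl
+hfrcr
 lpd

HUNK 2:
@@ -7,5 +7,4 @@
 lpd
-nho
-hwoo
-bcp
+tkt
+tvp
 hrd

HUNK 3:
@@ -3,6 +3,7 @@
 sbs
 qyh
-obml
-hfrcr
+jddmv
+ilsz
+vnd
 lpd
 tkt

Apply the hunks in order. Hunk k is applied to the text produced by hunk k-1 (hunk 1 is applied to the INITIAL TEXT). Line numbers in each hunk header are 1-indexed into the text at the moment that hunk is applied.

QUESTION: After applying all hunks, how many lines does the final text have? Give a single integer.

Hunk 1: at line 5 remove [xzql,ldlsl] add [hfrcr] -> 13 lines: mnqp rfpv sbs qyh obml hfrcr lpd nho hwoo bcp hrd ybu ixn
Hunk 2: at line 7 remove [nho,hwoo,bcp] add [tkt,tvp] -> 12 lines: mnqp rfpv sbs qyh obml hfrcr lpd tkt tvp hrd ybu ixn
Hunk 3: at line 3 remove [obml,hfrcr] add [jddmv,ilsz,vnd] -> 13 lines: mnqp rfpv sbs qyh jddmv ilsz vnd lpd tkt tvp hrd ybu ixn
Final line count: 13

Answer: 13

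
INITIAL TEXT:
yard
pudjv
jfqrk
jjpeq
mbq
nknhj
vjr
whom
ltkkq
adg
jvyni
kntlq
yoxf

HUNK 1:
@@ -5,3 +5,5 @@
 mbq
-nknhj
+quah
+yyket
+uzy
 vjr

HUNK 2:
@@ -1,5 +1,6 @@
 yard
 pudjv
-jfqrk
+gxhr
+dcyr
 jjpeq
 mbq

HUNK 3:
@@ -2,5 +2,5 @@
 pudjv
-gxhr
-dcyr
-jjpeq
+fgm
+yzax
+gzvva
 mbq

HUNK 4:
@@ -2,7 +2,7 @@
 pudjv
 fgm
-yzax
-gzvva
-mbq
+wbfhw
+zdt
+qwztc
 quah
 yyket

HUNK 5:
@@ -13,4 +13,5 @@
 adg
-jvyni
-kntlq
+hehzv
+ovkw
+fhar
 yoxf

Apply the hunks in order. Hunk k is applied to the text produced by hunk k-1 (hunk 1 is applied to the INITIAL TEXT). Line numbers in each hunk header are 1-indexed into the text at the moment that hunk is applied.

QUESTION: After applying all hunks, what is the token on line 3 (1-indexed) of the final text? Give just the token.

Hunk 1: at line 5 remove [nknhj] add [quah,yyket,uzy] -> 15 lines: yard pudjv jfqrk jjpeq mbq quah yyket uzy vjr whom ltkkq adg jvyni kntlq yoxf
Hunk 2: at line 1 remove [jfqrk] add [gxhr,dcyr] -> 16 lines: yard pudjv gxhr dcyr jjpeq mbq quah yyket uzy vjr whom ltkkq adg jvyni kntlq yoxf
Hunk 3: at line 2 remove [gxhr,dcyr,jjpeq] add [fgm,yzax,gzvva] -> 16 lines: yard pudjv fgm yzax gzvva mbq quah yyket uzy vjr whom ltkkq adg jvyni kntlq yoxf
Hunk 4: at line 2 remove [yzax,gzvva,mbq] add [wbfhw,zdt,qwztc] -> 16 lines: yard pudjv fgm wbfhw zdt qwztc quah yyket uzy vjr whom ltkkq adg jvyni kntlq yoxf
Hunk 5: at line 13 remove [jvyni,kntlq] add [hehzv,ovkw,fhar] -> 17 lines: yard pudjv fgm wbfhw zdt qwztc quah yyket uzy vjr whom ltkkq adg hehzv ovkw fhar yoxf
Final line 3: fgm

Answer: fgm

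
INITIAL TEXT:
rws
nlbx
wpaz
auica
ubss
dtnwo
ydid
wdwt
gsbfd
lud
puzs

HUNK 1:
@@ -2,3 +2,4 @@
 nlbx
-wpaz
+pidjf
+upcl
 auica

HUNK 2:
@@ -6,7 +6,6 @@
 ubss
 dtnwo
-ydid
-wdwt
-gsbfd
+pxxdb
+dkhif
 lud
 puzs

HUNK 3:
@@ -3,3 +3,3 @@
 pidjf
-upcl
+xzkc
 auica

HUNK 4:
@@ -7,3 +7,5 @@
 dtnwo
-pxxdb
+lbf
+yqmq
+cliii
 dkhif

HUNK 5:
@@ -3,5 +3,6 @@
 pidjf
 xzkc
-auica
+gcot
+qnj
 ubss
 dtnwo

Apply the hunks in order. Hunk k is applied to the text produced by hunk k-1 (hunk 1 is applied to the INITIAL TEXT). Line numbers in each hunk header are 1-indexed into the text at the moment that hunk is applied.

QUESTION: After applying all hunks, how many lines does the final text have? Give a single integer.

Hunk 1: at line 2 remove [wpaz] add [pidjf,upcl] -> 12 lines: rws nlbx pidjf upcl auica ubss dtnwo ydid wdwt gsbfd lud puzs
Hunk 2: at line 6 remove [ydid,wdwt,gsbfd] add [pxxdb,dkhif] -> 11 lines: rws nlbx pidjf upcl auica ubss dtnwo pxxdb dkhif lud puzs
Hunk 3: at line 3 remove [upcl] add [xzkc] -> 11 lines: rws nlbx pidjf xzkc auica ubss dtnwo pxxdb dkhif lud puzs
Hunk 4: at line 7 remove [pxxdb] add [lbf,yqmq,cliii] -> 13 lines: rws nlbx pidjf xzkc auica ubss dtnwo lbf yqmq cliii dkhif lud puzs
Hunk 5: at line 3 remove [auica] add [gcot,qnj] -> 14 lines: rws nlbx pidjf xzkc gcot qnj ubss dtnwo lbf yqmq cliii dkhif lud puzs
Final line count: 14

Answer: 14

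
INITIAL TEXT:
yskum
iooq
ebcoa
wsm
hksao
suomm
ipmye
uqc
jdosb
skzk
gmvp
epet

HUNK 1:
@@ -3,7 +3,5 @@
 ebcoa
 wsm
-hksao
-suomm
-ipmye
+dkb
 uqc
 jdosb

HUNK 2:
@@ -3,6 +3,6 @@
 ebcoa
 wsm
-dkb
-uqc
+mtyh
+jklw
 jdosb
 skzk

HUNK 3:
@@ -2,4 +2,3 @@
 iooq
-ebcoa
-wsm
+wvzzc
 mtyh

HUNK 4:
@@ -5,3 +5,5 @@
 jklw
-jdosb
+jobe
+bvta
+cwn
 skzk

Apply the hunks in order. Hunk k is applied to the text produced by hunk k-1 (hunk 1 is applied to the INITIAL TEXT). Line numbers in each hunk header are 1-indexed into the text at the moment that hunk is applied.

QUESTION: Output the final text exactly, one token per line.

Hunk 1: at line 3 remove [hksao,suomm,ipmye] add [dkb] -> 10 lines: yskum iooq ebcoa wsm dkb uqc jdosb skzk gmvp epet
Hunk 2: at line 3 remove [dkb,uqc] add [mtyh,jklw] -> 10 lines: yskum iooq ebcoa wsm mtyh jklw jdosb skzk gmvp epet
Hunk 3: at line 2 remove [ebcoa,wsm] add [wvzzc] -> 9 lines: yskum iooq wvzzc mtyh jklw jdosb skzk gmvp epet
Hunk 4: at line 5 remove [jdosb] add [jobe,bvta,cwn] -> 11 lines: yskum iooq wvzzc mtyh jklw jobe bvta cwn skzk gmvp epet

Answer: yskum
iooq
wvzzc
mtyh
jklw
jobe
bvta
cwn
skzk
gmvp
epet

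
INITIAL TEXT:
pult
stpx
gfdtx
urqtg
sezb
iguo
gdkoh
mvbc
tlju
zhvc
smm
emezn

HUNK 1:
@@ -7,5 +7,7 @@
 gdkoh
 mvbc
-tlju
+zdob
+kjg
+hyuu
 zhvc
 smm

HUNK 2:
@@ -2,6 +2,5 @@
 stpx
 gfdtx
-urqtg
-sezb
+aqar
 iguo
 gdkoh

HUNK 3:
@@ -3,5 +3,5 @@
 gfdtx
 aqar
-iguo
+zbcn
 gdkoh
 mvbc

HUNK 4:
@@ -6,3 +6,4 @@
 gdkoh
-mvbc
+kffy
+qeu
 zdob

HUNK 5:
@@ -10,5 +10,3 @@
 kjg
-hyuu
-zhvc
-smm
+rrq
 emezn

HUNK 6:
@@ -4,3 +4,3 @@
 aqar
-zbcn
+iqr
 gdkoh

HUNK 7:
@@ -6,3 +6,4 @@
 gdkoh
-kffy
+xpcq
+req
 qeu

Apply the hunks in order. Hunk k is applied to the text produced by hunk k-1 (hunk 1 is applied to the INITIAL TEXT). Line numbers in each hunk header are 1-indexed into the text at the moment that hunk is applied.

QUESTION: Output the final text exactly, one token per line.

Answer: pult
stpx
gfdtx
aqar
iqr
gdkoh
xpcq
req
qeu
zdob
kjg
rrq
emezn

Derivation:
Hunk 1: at line 7 remove [tlju] add [zdob,kjg,hyuu] -> 14 lines: pult stpx gfdtx urqtg sezb iguo gdkoh mvbc zdob kjg hyuu zhvc smm emezn
Hunk 2: at line 2 remove [urqtg,sezb] add [aqar] -> 13 lines: pult stpx gfdtx aqar iguo gdkoh mvbc zdob kjg hyuu zhvc smm emezn
Hunk 3: at line 3 remove [iguo] add [zbcn] -> 13 lines: pult stpx gfdtx aqar zbcn gdkoh mvbc zdob kjg hyuu zhvc smm emezn
Hunk 4: at line 6 remove [mvbc] add [kffy,qeu] -> 14 lines: pult stpx gfdtx aqar zbcn gdkoh kffy qeu zdob kjg hyuu zhvc smm emezn
Hunk 5: at line 10 remove [hyuu,zhvc,smm] add [rrq] -> 12 lines: pult stpx gfdtx aqar zbcn gdkoh kffy qeu zdob kjg rrq emezn
Hunk 6: at line 4 remove [zbcn] add [iqr] -> 12 lines: pult stpx gfdtx aqar iqr gdkoh kffy qeu zdob kjg rrq emezn
Hunk 7: at line 6 remove [kffy] add [xpcq,req] -> 13 lines: pult stpx gfdtx aqar iqr gdkoh xpcq req qeu zdob kjg rrq emezn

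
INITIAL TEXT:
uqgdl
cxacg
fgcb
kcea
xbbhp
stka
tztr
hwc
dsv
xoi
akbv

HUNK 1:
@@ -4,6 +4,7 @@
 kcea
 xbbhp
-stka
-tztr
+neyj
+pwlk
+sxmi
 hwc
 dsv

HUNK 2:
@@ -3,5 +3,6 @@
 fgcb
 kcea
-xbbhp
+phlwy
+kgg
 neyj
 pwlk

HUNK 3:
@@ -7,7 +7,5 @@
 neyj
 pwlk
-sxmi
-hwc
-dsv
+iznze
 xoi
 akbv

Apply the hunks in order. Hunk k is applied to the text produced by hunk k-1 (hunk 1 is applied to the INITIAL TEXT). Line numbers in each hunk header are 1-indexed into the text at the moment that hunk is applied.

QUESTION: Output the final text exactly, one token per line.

Hunk 1: at line 4 remove [stka,tztr] add [neyj,pwlk,sxmi] -> 12 lines: uqgdl cxacg fgcb kcea xbbhp neyj pwlk sxmi hwc dsv xoi akbv
Hunk 2: at line 3 remove [xbbhp] add [phlwy,kgg] -> 13 lines: uqgdl cxacg fgcb kcea phlwy kgg neyj pwlk sxmi hwc dsv xoi akbv
Hunk 3: at line 7 remove [sxmi,hwc,dsv] add [iznze] -> 11 lines: uqgdl cxacg fgcb kcea phlwy kgg neyj pwlk iznze xoi akbv

Answer: uqgdl
cxacg
fgcb
kcea
phlwy
kgg
neyj
pwlk
iznze
xoi
akbv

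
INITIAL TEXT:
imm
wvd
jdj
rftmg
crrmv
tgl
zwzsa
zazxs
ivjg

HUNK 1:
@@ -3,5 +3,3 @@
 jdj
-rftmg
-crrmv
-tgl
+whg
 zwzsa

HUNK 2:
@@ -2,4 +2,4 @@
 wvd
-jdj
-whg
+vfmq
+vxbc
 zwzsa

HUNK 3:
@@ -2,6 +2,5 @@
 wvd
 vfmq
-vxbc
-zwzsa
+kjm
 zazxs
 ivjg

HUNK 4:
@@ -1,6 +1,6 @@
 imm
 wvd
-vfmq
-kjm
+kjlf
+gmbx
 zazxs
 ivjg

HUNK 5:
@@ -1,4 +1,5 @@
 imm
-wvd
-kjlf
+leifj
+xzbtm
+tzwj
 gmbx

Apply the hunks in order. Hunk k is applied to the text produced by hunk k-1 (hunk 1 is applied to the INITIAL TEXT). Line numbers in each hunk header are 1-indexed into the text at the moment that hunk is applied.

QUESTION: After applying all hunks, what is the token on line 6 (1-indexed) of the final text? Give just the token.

Answer: zazxs

Derivation:
Hunk 1: at line 3 remove [rftmg,crrmv,tgl] add [whg] -> 7 lines: imm wvd jdj whg zwzsa zazxs ivjg
Hunk 2: at line 2 remove [jdj,whg] add [vfmq,vxbc] -> 7 lines: imm wvd vfmq vxbc zwzsa zazxs ivjg
Hunk 3: at line 2 remove [vxbc,zwzsa] add [kjm] -> 6 lines: imm wvd vfmq kjm zazxs ivjg
Hunk 4: at line 1 remove [vfmq,kjm] add [kjlf,gmbx] -> 6 lines: imm wvd kjlf gmbx zazxs ivjg
Hunk 5: at line 1 remove [wvd,kjlf] add [leifj,xzbtm,tzwj] -> 7 lines: imm leifj xzbtm tzwj gmbx zazxs ivjg
Final line 6: zazxs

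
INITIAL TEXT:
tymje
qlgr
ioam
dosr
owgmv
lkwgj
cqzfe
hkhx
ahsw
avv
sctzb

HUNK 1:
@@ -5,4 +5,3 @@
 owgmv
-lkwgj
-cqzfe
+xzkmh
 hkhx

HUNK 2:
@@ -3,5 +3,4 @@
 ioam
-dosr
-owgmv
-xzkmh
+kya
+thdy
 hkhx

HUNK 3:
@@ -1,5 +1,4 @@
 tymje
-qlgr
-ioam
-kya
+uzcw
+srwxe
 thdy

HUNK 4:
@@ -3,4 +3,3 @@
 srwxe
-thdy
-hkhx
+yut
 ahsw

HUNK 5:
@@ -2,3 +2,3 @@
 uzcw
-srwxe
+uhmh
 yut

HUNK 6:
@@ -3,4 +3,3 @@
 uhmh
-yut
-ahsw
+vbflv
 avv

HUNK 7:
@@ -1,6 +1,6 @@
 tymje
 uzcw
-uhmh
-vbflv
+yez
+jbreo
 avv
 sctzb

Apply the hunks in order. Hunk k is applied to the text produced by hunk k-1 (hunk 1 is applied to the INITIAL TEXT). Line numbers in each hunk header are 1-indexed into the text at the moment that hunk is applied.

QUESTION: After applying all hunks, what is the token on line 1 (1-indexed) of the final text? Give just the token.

Hunk 1: at line 5 remove [lkwgj,cqzfe] add [xzkmh] -> 10 lines: tymje qlgr ioam dosr owgmv xzkmh hkhx ahsw avv sctzb
Hunk 2: at line 3 remove [dosr,owgmv,xzkmh] add [kya,thdy] -> 9 lines: tymje qlgr ioam kya thdy hkhx ahsw avv sctzb
Hunk 3: at line 1 remove [qlgr,ioam,kya] add [uzcw,srwxe] -> 8 lines: tymje uzcw srwxe thdy hkhx ahsw avv sctzb
Hunk 4: at line 3 remove [thdy,hkhx] add [yut] -> 7 lines: tymje uzcw srwxe yut ahsw avv sctzb
Hunk 5: at line 2 remove [srwxe] add [uhmh] -> 7 lines: tymje uzcw uhmh yut ahsw avv sctzb
Hunk 6: at line 3 remove [yut,ahsw] add [vbflv] -> 6 lines: tymje uzcw uhmh vbflv avv sctzb
Hunk 7: at line 1 remove [uhmh,vbflv] add [yez,jbreo] -> 6 lines: tymje uzcw yez jbreo avv sctzb
Final line 1: tymje

Answer: tymje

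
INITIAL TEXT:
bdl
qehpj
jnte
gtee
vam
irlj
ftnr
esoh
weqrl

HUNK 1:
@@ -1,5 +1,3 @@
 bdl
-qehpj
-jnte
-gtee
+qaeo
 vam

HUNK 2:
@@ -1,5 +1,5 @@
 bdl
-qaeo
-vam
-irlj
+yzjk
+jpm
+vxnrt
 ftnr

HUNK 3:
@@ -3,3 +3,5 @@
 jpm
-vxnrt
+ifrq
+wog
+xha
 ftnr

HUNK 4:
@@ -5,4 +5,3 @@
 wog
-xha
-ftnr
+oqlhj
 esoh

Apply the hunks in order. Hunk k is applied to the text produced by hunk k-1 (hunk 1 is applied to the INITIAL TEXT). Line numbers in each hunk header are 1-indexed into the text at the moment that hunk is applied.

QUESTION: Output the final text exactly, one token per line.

Answer: bdl
yzjk
jpm
ifrq
wog
oqlhj
esoh
weqrl

Derivation:
Hunk 1: at line 1 remove [qehpj,jnte,gtee] add [qaeo] -> 7 lines: bdl qaeo vam irlj ftnr esoh weqrl
Hunk 2: at line 1 remove [qaeo,vam,irlj] add [yzjk,jpm,vxnrt] -> 7 lines: bdl yzjk jpm vxnrt ftnr esoh weqrl
Hunk 3: at line 3 remove [vxnrt] add [ifrq,wog,xha] -> 9 lines: bdl yzjk jpm ifrq wog xha ftnr esoh weqrl
Hunk 4: at line 5 remove [xha,ftnr] add [oqlhj] -> 8 lines: bdl yzjk jpm ifrq wog oqlhj esoh weqrl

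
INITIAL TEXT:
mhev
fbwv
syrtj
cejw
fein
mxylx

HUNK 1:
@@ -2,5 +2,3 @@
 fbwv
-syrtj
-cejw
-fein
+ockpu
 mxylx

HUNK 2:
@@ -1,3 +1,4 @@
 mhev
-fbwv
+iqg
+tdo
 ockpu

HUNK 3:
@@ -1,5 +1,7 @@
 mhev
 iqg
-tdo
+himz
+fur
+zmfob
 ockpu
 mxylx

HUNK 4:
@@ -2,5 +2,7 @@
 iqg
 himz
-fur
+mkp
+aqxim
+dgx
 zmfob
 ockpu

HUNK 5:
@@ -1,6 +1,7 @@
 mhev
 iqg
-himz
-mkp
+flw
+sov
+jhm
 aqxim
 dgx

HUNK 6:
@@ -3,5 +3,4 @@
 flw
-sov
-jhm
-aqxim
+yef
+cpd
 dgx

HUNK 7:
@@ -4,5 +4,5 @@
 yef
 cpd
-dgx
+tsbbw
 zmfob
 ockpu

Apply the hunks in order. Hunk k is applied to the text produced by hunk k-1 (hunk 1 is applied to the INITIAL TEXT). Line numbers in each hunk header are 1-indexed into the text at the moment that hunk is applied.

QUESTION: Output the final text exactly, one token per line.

Hunk 1: at line 2 remove [syrtj,cejw,fein] add [ockpu] -> 4 lines: mhev fbwv ockpu mxylx
Hunk 2: at line 1 remove [fbwv] add [iqg,tdo] -> 5 lines: mhev iqg tdo ockpu mxylx
Hunk 3: at line 1 remove [tdo] add [himz,fur,zmfob] -> 7 lines: mhev iqg himz fur zmfob ockpu mxylx
Hunk 4: at line 2 remove [fur] add [mkp,aqxim,dgx] -> 9 lines: mhev iqg himz mkp aqxim dgx zmfob ockpu mxylx
Hunk 5: at line 1 remove [himz,mkp] add [flw,sov,jhm] -> 10 lines: mhev iqg flw sov jhm aqxim dgx zmfob ockpu mxylx
Hunk 6: at line 3 remove [sov,jhm,aqxim] add [yef,cpd] -> 9 lines: mhev iqg flw yef cpd dgx zmfob ockpu mxylx
Hunk 7: at line 4 remove [dgx] add [tsbbw] -> 9 lines: mhev iqg flw yef cpd tsbbw zmfob ockpu mxylx

Answer: mhev
iqg
flw
yef
cpd
tsbbw
zmfob
ockpu
mxylx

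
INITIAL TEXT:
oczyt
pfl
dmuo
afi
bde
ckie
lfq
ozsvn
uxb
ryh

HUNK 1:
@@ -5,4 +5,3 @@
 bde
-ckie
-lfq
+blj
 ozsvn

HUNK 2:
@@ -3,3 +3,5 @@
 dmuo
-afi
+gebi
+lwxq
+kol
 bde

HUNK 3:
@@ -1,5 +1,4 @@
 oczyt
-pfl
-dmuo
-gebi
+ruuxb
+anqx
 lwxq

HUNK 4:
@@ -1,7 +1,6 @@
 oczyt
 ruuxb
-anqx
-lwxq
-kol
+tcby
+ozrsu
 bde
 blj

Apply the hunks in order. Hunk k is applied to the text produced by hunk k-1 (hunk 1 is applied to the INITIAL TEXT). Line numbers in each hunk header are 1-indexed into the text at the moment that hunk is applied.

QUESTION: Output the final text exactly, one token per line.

Answer: oczyt
ruuxb
tcby
ozrsu
bde
blj
ozsvn
uxb
ryh

Derivation:
Hunk 1: at line 5 remove [ckie,lfq] add [blj] -> 9 lines: oczyt pfl dmuo afi bde blj ozsvn uxb ryh
Hunk 2: at line 3 remove [afi] add [gebi,lwxq,kol] -> 11 lines: oczyt pfl dmuo gebi lwxq kol bde blj ozsvn uxb ryh
Hunk 3: at line 1 remove [pfl,dmuo,gebi] add [ruuxb,anqx] -> 10 lines: oczyt ruuxb anqx lwxq kol bde blj ozsvn uxb ryh
Hunk 4: at line 1 remove [anqx,lwxq,kol] add [tcby,ozrsu] -> 9 lines: oczyt ruuxb tcby ozrsu bde blj ozsvn uxb ryh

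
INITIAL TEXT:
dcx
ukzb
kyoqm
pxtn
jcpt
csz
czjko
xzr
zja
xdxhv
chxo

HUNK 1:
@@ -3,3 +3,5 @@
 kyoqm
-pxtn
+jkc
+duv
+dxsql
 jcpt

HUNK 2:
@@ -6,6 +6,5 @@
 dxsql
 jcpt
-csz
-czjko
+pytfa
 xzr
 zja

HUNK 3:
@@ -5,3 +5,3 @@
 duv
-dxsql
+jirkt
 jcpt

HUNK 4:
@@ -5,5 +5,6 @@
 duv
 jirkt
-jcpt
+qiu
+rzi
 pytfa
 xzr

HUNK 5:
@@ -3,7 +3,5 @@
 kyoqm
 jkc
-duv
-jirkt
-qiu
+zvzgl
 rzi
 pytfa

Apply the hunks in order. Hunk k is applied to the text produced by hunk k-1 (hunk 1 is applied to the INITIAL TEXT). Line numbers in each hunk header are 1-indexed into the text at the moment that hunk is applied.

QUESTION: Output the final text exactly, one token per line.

Hunk 1: at line 3 remove [pxtn] add [jkc,duv,dxsql] -> 13 lines: dcx ukzb kyoqm jkc duv dxsql jcpt csz czjko xzr zja xdxhv chxo
Hunk 2: at line 6 remove [csz,czjko] add [pytfa] -> 12 lines: dcx ukzb kyoqm jkc duv dxsql jcpt pytfa xzr zja xdxhv chxo
Hunk 3: at line 5 remove [dxsql] add [jirkt] -> 12 lines: dcx ukzb kyoqm jkc duv jirkt jcpt pytfa xzr zja xdxhv chxo
Hunk 4: at line 5 remove [jcpt] add [qiu,rzi] -> 13 lines: dcx ukzb kyoqm jkc duv jirkt qiu rzi pytfa xzr zja xdxhv chxo
Hunk 5: at line 3 remove [duv,jirkt,qiu] add [zvzgl] -> 11 lines: dcx ukzb kyoqm jkc zvzgl rzi pytfa xzr zja xdxhv chxo

Answer: dcx
ukzb
kyoqm
jkc
zvzgl
rzi
pytfa
xzr
zja
xdxhv
chxo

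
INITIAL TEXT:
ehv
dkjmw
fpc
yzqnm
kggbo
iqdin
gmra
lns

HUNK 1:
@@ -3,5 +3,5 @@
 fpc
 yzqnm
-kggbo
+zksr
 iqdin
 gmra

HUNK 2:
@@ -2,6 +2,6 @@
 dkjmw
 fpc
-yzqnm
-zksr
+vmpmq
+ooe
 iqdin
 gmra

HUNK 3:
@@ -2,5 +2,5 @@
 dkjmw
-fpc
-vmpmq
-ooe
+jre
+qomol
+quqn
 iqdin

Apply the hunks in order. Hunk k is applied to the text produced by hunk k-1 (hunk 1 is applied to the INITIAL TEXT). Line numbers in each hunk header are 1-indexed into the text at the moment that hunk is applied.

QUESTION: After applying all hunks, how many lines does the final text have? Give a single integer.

Answer: 8

Derivation:
Hunk 1: at line 3 remove [kggbo] add [zksr] -> 8 lines: ehv dkjmw fpc yzqnm zksr iqdin gmra lns
Hunk 2: at line 2 remove [yzqnm,zksr] add [vmpmq,ooe] -> 8 lines: ehv dkjmw fpc vmpmq ooe iqdin gmra lns
Hunk 3: at line 2 remove [fpc,vmpmq,ooe] add [jre,qomol,quqn] -> 8 lines: ehv dkjmw jre qomol quqn iqdin gmra lns
Final line count: 8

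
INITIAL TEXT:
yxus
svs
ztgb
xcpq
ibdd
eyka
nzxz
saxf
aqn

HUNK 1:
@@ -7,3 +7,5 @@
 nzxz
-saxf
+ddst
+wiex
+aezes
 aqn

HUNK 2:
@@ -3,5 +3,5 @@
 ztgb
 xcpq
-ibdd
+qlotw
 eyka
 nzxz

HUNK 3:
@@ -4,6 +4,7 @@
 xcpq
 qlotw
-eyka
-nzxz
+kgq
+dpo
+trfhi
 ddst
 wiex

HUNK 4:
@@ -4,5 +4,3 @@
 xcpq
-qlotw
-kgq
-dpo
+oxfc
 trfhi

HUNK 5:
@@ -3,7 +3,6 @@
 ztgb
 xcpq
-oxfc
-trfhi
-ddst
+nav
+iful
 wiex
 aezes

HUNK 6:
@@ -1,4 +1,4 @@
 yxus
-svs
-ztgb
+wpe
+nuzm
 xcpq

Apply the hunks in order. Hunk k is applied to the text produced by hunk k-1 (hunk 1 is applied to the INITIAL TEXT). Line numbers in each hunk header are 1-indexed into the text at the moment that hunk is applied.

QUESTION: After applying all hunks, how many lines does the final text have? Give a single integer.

Hunk 1: at line 7 remove [saxf] add [ddst,wiex,aezes] -> 11 lines: yxus svs ztgb xcpq ibdd eyka nzxz ddst wiex aezes aqn
Hunk 2: at line 3 remove [ibdd] add [qlotw] -> 11 lines: yxus svs ztgb xcpq qlotw eyka nzxz ddst wiex aezes aqn
Hunk 3: at line 4 remove [eyka,nzxz] add [kgq,dpo,trfhi] -> 12 lines: yxus svs ztgb xcpq qlotw kgq dpo trfhi ddst wiex aezes aqn
Hunk 4: at line 4 remove [qlotw,kgq,dpo] add [oxfc] -> 10 lines: yxus svs ztgb xcpq oxfc trfhi ddst wiex aezes aqn
Hunk 5: at line 3 remove [oxfc,trfhi,ddst] add [nav,iful] -> 9 lines: yxus svs ztgb xcpq nav iful wiex aezes aqn
Hunk 6: at line 1 remove [svs,ztgb] add [wpe,nuzm] -> 9 lines: yxus wpe nuzm xcpq nav iful wiex aezes aqn
Final line count: 9

Answer: 9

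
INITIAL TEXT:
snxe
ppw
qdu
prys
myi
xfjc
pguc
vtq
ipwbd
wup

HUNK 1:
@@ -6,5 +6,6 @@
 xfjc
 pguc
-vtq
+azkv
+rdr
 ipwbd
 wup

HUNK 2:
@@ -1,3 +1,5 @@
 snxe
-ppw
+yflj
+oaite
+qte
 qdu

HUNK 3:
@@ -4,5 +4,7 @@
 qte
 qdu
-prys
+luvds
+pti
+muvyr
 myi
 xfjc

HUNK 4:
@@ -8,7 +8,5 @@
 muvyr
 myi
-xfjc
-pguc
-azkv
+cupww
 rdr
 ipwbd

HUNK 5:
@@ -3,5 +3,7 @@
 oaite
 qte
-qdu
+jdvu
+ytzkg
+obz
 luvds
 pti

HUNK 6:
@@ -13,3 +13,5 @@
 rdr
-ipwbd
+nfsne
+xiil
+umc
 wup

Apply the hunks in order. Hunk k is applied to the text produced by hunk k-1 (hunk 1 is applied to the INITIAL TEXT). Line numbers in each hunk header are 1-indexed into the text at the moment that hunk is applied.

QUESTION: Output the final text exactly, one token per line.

Hunk 1: at line 6 remove [vtq] add [azkv,rdr] -> 11 lines: snxe ppw qdu prys myi xfjc pguc azkv rdr ipwbd wup
Hunk 2: at line 1 remove [ppw] add [yflj,oaite,qte] -> 13 lines: snxe yflj oaite qte qdu prys myi xfjc pguc azkv rdr ipwbd wup
Hunk 3: at line 4 remove [prys] add [luvds,pti,muvyr] -> 15 lines: snxe yflj oaite qte qdu luvds pti muvyr myi xfjc pguc azkv rdr ipwbd wup
Hunk 4: at line 8 remove [xfjc,pguc,azkv] add [cupww] -> 13 lines: snxe yflj oaite qte qdu luvds pti muvyr myi cupww rdr ipwbd wup
Hunk 5: at line 3 remove [qdu] add [jdvu,ytzkg,obz] -> 15 lines: snxe yflj oaite qte jdvu ytzkg obz luvds pti muvyr myi cupww rdr ipwbd wup
Hunk 6: at line 13 remove [ipwbd] add [nfsne,xiil,umc] -> 17 lines: snxe yflj oaite qte jdvu ytzkg obz luvds pti muvyr myi cupww rdr nfsne xiil umc wup

Answer: snxe
yflj
oaite
qte
jdvu
ytzkg
obz
luvds
pti
muvyr
myi
cupww
rdr
nfsne
xiil
umc
wup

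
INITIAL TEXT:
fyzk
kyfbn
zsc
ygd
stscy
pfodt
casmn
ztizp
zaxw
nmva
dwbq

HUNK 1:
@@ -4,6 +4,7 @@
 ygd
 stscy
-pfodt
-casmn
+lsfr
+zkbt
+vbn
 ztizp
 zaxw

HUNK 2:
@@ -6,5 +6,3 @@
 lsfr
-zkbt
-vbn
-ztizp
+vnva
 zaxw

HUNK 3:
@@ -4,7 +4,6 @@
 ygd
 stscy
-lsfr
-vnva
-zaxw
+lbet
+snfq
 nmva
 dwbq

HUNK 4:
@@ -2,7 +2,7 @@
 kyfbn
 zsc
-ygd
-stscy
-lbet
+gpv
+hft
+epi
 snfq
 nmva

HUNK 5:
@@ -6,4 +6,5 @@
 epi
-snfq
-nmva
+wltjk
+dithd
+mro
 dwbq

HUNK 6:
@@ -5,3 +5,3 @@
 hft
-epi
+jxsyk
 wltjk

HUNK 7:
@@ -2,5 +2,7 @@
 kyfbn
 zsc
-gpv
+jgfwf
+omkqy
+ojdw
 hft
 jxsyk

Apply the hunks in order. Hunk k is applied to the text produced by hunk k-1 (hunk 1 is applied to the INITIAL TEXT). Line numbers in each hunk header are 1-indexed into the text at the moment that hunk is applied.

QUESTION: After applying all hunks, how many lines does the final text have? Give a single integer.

Answer: 12

Derivation:
Hunk 1: at line 4 remove [pfodt,casmn] add [lsfr,zkbt,vbn] -> 12 lines: fyzk kyfbn zsc ygd stscy lsfr zkbt vbn ztizp zaxw nmva dwbq
Hunk 2: at line 6 remove [zkbt,vbn,ztizp] add [vnva] -> 10 lines: fyzk kyfbn zsc ygd stscy lsfr vnva zaxw nmva dwbq
Hunk 3: at line 4 remove [lsfr,vnva,zaxw] add [lbet,snfq] -> 9 lines: fyzk kyfbn zsc ygd stscy lbet snfq nmva dwbq
Hunk 4: at line 2 remove [ygd,stscy,lbet] add [gpv,hft,epi] -> 9 lines: fyzk kyfbn zsc gpv hft epi snfq nmva dwbq
Hunk 5: at line 6 remove [snfq,nmva] add [wltjk,dithd,mro] -> 10 lines: fyzk kyfbn zsc gpv hft epi wltjk dithd mro dwbq
Hunk 6: at line 5 remove [epi] add [jxsyk] -> 10 lines: fyzk kyfbn zsc gpv hft jxsyk wltjk dithd mro dwbq
Hunk 7: at line 2 remove [gpv] add [jgfwf,omkqy,ojdw] -> 12 lines: fyzk kyfbn zsc jgfwf omkqy ojdw hft jxsyk wltjk dithd mro dwbq
Final line count: 12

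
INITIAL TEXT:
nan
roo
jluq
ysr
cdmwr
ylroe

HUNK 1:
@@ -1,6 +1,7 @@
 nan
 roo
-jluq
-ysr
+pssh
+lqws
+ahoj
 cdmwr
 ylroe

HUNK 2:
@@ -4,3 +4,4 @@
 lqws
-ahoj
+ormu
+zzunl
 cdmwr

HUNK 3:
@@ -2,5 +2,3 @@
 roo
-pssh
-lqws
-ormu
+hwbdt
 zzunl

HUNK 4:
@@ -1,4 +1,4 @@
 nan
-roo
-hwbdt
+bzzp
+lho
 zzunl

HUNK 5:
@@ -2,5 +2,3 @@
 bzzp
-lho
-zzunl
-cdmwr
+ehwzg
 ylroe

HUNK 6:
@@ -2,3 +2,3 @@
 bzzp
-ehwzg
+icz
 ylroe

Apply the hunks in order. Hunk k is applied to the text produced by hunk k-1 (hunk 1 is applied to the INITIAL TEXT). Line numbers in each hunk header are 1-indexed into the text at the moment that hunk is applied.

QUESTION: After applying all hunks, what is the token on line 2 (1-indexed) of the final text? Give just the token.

Hunk 1: at line 1 remove [jluq,ysr] add [pssh,lqws,ahoj] -> 7 lines: nan roo pssh lqws ahoj cdmwr ylroe
Hunk 2: at line 4 remove [ahoj] add [ormu,zzunl] -> 8 lines: nan roo pssh lqws ormu zzunl cdmwr ylroe
Hunk 3: at line 2 remove [pssh,lqws,ormu] add [hwbdt] -> 6 lines: nan roo hwbdt zzunl cdmwr ylroe
Hunk 4: at line 1 remove [roo,hwbdt] add [bzzp,lho] -> 6 lines: nan bzzp lho zzunl cdmwr ylroe
Hunk 5: at line 2 remove [lho,zzunl,cdmwr] add [ehwzg] -> 4 lines: nan bzzp ehwzg ylroe
Hunk 6: at line 2 remove [ehwzg] add [icz] -> 4 lines: nan bzzp icz ylroe
Final line 2: bzzp

Answer: bzzp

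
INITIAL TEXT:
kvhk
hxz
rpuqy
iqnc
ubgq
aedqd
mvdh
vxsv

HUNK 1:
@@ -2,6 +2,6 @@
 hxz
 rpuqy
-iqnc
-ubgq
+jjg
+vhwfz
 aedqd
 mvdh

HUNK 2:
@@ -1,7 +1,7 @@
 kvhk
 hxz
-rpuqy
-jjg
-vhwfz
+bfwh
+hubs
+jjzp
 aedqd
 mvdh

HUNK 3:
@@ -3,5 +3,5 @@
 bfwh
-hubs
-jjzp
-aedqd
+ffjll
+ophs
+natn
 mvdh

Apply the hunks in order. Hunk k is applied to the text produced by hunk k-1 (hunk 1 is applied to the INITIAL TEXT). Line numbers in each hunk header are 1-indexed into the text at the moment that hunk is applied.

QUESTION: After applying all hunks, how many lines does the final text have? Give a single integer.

Hunk 1: at line 2 remove [iqnc,ubgq] add [jjg,vhwfz] -> 8 lines: kvhk hxz rpuqy jjg vhwfz aedqd mvdh vxsv
Hunk 2: at line 1 remove [rpuqy,jjg,vhwfz] add [bfwh,hubs,jjzp] -> 8 lines: kvhk hxz bfwh hubs jjzp aedqd mvdh vxsv
Hunk 3: at line 3 remove [hubs,jjzp,aedqd] add [ffjll,ophs,natn] -> 8 lines: kvhk hxz bfwh ffjll ophs natn mvdh vxsv
Final line count: 8

Answer: 8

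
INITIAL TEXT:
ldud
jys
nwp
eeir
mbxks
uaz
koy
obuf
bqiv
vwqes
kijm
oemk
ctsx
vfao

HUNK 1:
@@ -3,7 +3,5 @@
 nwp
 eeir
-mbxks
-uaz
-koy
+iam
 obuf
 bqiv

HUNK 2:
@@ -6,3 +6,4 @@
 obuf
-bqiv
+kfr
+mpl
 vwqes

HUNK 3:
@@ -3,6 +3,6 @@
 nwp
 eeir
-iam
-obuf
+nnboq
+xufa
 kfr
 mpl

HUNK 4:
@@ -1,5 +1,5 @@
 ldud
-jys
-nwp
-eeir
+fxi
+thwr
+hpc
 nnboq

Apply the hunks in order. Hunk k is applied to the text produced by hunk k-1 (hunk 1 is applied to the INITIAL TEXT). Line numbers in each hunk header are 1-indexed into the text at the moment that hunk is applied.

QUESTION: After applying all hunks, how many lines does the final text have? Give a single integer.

Hunk 1: at line 3 remove [mbxks,uaz,koy] add [iam] -> 12 lines: ldud jys nwp eeir iam obuf bqiv vwqes kijm oemk ctsx vfao
Hunk 2: at line 6 remove [bqiv] add [kfr,mpl] -> 13 lines: ldud jys nwp eeir iam obuf kfr mpl vwqes kijm oemk ctsx vfao
Hunk 3: at line 3 remove [iam,obuf] add [nnboq,xufa] -> 13 lines: ldud jys nwp eeir nnboq xufa kfr mpl vwqes kijm oemk ctsx vfao
Hunk 4: at line 1 remove [jys,nwp,eeir] add [fxi,thwr,hpc] -> 13 lines: ldud fxi thwr hpc nnboq xufa kfr mpl vwqes kijm oemk ctsx vfao
Final line count: 13

Answer: 13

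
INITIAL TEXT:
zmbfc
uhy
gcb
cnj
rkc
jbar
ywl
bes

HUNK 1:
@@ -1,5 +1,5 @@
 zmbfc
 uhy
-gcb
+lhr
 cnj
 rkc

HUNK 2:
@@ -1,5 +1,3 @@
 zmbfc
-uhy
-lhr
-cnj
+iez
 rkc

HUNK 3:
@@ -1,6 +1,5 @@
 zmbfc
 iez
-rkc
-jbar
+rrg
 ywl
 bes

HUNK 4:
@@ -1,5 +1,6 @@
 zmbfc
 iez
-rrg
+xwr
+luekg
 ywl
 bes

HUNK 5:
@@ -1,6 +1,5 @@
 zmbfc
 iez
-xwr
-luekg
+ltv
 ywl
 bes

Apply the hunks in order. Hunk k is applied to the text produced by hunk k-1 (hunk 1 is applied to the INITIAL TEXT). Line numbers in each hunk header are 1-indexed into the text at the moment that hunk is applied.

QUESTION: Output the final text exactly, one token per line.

Answer: zmbfc
iez
ltv
ywl
bes

Derivation:
Hunk 1: at line 1 remove [gcb] add [lhr] -> 8 lines: zmbfc uhy lhr cnj rkc jbar ywl bes
Hunk 2: at line 1 remove [uhy,lhr,cnj] add [iez] -> 6 lines: zmbfc iez rkc jbar ywl bes
Hunk 3: at line 1 remove [rkc,jbar] add [rrg] -> 5 lines: zmbfc iez rrg ywl bes
Hunk 4: at line 1 remove [rrg] add [xwr,luekg] -> 6 lines: zmbfc iez xwr luekg ywl bes
Hunk 5: at line 1 remove [xwr,luekg] add [ltv] -> 5 lines: zmbfc iez ltv ywl bes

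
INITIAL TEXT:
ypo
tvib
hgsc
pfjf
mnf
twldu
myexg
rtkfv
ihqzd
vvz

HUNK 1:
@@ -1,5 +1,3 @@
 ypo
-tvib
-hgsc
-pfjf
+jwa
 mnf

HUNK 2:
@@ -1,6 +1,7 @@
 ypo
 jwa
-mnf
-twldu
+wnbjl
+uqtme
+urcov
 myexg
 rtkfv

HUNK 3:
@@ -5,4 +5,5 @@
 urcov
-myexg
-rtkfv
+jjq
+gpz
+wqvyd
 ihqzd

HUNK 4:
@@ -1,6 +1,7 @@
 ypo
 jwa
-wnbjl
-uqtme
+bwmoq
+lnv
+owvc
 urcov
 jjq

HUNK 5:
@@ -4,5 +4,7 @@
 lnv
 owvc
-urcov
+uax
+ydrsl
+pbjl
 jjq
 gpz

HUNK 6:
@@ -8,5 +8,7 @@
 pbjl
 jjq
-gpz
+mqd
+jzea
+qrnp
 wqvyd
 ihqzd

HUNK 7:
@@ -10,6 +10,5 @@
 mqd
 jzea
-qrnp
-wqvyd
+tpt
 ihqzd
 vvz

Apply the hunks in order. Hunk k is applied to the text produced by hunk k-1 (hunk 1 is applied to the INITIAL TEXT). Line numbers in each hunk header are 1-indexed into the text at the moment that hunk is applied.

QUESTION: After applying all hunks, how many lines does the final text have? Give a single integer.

Answer: 14

Derivation:
Hunk 1: at line 1 remove [tvib,hgsc,pfjf] add [jwa] -> 8 lines: ypo jwa mnf twldu myexg rtkfv ihqzd vvz
Hunk 2: at line 1 remove [mnf,twldu] add [wnbjl,uqtme,urcov] -> 9 lines: ypo jwa wnbjl uqtme urcov myexg rtkfv ihqzd vvz
Hunk 3: at line 5 remove [myexg,rtkfv] add [jjq,gpz,wqvyd] -> 10 lines: ypo jwa wnbjl uqtme urcov jjq gpz wqvyd ihqzd vvz
Hunk 4: at line 1 remove [wnbjl,uqtme] add [bwmoq,lnv,owvc] -> 11 lines: ypo jwa bwmoq lnv owvc urcov jjq gpz wqvyd ihqzd vvz
Hunk 5: at line 4 remove [urcov] add [uax,ydrsl,pbjl] -> 13 lines: ypo jwa bwmoq lnv owvc uax ydrsl pbjl jjq gpz wqvyd ihqzd vvz
Hunk 6: at line 8 remove [gpz] add [mqd,jzea,qrnp] -> 15 lines: ypo jwa bwmoq lnv owvc uax ydrsl pbjl jjq mqd jzea qrnp wqvyd ihqzd vvz
Hunk 7: at line 10 remove [qrnp,wqvyd] add [tpt] -> 14 lines: ypo jwa bwmoq lnv owvc uax ydrsl pbjl jjq mqd jzea tpt ihqzd vvz
Final line count: 14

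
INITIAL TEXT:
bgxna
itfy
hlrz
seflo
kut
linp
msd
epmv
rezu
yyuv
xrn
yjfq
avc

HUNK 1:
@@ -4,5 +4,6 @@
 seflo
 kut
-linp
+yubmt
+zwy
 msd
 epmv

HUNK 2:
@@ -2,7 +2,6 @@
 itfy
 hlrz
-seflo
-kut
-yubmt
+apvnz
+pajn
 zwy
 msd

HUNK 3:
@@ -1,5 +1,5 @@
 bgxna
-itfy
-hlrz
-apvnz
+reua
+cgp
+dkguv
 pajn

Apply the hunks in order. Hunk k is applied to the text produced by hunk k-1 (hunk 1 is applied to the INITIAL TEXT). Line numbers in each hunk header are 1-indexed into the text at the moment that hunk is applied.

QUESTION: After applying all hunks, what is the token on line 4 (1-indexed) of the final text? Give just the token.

Answer: dkguv

Derivation:
Hunk 1: at line 4 remove [linp] add [yubmt,zwy] -> 14 lines: bgxna itfy hlrz seflo kut yubmt zwy msd epmv rezu yyuv xrn yjfq avc
Hunk 2: at line 2 remove [seflo,kut,yubmt] add [apvnz,pajn] -> 13 lines: bgxna itfy hlrz apvnz pajn zwy msd epmv rezu yyuv xrn yjfq avc
Hunk 3: at line 1 remove [itfy,hlrz,apvnz] add [reua,cgp,dkguv] -> 13 lines: bgxna reua cgp dkguv pajn zwy msd epmv rezu yyuv xrn yjfq avc
Final line 4: dkguv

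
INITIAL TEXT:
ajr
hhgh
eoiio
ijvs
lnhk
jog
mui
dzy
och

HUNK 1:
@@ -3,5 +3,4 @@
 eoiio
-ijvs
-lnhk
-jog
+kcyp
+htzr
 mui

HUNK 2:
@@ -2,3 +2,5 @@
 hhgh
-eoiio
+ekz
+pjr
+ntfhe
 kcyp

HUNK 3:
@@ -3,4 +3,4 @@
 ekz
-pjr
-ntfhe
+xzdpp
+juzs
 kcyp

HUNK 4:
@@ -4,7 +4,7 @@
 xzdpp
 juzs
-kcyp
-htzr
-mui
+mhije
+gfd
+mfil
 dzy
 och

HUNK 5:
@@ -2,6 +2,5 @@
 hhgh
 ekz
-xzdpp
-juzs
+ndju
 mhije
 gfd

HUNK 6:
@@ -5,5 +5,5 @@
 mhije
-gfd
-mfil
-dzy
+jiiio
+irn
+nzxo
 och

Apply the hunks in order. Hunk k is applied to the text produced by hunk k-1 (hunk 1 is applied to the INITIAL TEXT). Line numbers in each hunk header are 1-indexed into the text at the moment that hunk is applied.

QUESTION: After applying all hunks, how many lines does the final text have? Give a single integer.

Hunk 1: at line 3 remove [ijvs,lnhk,jog] add [kcyp,htzr] -> 8 lines: ajr hhgh eoiio kcyp htzr mui dzy och
Hunk 2: at line 2 remove [eoiio] add [ekz,pjr,ntfhe] -> 10 lines: ajr hhgh ekz pjr ntfhe kcyp htzr mui dzy och
Hunk 3: at line 3 remove [pjr,ntfhe] add [xzdpp,juzs] -> 10 lines: ajr hhgh ekz xzdpp juzs kcyp htzr mui dzy och
Hunk 4: at line 4 remove [kcyp,htzr,mui] add [mhije,gfd,mfil] -> 10 lines: ajr hhgh ekz xzdpp juzs mhije gfd mfil dzy och
Hunk 5: at line 2 remove [xzdpp,juzs] add [ndju] -> 9 lines: ajr hhgh ekz ndju mhije gfd mfil dzy och
Hunk 6: at line 5 remove [gfd,mfil,dzy] add [jiiio,irn,nzxo] -> 9 lines: ajr hhgh ekz ndju mhije jiiio irn nzxo och
Final line count: 9

Answer: 9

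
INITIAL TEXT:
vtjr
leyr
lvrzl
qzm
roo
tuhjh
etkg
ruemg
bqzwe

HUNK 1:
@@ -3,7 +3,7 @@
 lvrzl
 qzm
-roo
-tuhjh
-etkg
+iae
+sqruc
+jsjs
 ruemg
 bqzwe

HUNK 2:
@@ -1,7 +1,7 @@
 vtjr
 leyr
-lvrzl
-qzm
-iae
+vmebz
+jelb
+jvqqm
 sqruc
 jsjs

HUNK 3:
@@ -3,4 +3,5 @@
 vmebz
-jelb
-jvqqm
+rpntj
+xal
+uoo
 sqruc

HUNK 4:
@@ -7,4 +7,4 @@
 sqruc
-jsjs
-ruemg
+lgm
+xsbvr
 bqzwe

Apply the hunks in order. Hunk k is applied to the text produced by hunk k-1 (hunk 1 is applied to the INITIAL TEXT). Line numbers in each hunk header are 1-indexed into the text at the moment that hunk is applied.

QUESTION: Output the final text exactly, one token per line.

Hunk 1: at line 3 remove [roo,tuhjh,etkg] add [iae,sqruc,jsjs] -> 9 lines: vtjr leyr lvrzl qzm iae sqruc jsjs ruemg bqzwe
Hunk 2: at line 1 remove [lvrzl,qzm,iae] add [vmebz,jelb,jvqqm] -> 9 lines: vtjr leyr vmebz jelb jvqqm sqruc jsjs ruemg bqzwe
Hunk 3: at line 3 remove [jelb,jvqqm] add [rpntj,xal,uoo] -> 10 lines: vtjr leyr vmebz rpntj xal uoo sqruc jsjs ruemg bqzwe
Hunk 4: at line 7 remove [jsjs,ruemg] add [lgm,xsbvr] -> 10 lines: vtjr leyr vmebz rpntj xal uoo sqruc lgm xsbvr bqzwe

Answer: vtjr
leyr
vmebz
rpntj
xal
uoo
sqruc
lgm
xsbvr
bqzwe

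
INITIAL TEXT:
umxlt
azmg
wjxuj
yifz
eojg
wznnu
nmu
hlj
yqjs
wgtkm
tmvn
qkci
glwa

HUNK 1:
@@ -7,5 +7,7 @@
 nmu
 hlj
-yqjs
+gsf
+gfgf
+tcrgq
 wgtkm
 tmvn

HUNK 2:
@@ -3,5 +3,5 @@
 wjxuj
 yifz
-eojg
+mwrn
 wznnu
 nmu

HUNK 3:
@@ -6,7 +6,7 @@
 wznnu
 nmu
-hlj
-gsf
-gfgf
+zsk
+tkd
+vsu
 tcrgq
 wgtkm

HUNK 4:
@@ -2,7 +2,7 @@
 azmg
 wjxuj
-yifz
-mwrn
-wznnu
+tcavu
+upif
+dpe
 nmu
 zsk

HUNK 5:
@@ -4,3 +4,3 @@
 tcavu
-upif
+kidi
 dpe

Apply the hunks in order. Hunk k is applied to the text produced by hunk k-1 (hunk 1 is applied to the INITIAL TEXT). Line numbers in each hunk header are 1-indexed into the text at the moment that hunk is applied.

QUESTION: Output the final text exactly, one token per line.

Answer: umxlt
azmg
wjxuj
tcavu
kidi
dpe
nmu
zsk
tkd
vsu
tcrgq
wgtkm
tmvn
qkci
glwa

Derivation:
Hunk 1: at line 7 remove [yqjs] add [gsf,gfgf,tcrgq] -> 15 lines: umxlt azmg wjxuj yifz eojg wznnu nmu hlj gsf gfgf tcrgq wgtkm tmvn qkci glwa
Hunk 2: at line 3 remove [eojg] add [mwrn] -> 15 lines: umxlt azmg wjxuj yifz mwrn wznnu nmu hlj gsf gfgf tcrgq wgtkm tmvn qkci glwa
Hunk 3: at line 6 remove [hlj,gsf,gfgf] add [zsk,tkd,vsu] -> 15 lines: umxlt azmg wjxuj yifz mwrn wznnu nmu zsk tkd vsu tcrgq wgtkm tmvn qkci glwa
Hunk 4: at line 2 remove [yifz,mwrn,wznnu] add [tcavu,upif,dpe] -> 15 lines: umxlt azmg wjxuj tcavu upif dpe nmu zsk tkd vsu tcrgq wgtkm tmvn qkci glwa
Hunk 5: at line 4 remove [upif] add [kidi] -> 15 lines: umxlt azmg wjxuj tcavu kidi dpe nmu zsk tkd vsu tcrgq wgtkm tmvn qkci glwa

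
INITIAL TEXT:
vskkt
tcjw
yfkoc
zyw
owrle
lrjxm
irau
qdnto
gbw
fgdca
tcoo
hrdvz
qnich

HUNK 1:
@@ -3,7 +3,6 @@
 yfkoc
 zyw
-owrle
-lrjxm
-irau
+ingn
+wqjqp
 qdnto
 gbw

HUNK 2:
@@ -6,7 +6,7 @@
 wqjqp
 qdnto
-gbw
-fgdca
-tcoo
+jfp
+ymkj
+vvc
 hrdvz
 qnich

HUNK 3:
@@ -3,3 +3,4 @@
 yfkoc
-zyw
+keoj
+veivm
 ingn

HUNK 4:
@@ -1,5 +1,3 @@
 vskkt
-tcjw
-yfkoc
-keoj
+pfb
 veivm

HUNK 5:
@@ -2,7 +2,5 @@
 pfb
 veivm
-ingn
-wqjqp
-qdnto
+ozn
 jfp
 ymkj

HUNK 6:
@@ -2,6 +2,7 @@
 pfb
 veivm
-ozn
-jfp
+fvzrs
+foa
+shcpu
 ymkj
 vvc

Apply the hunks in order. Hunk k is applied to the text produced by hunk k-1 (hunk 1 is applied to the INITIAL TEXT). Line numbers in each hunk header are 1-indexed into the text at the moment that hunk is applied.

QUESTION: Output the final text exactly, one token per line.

Answer: vskkt
pfb
veivm
fvzrs
foa
shcpu
ymkj
vvc
hrdvz
qnich

Derivation:
Hunk 1: at line 3 remove [owrle,lrjxm,irau] add [ingn,wqjqp] -> 12 lines: vskkt tcjw yfkoc zyw ingn wqjqp qdnto gbw fgdca tcoo hrdvz qnich
Hunk 2: at line 6 remove [gbw,fgdca,tcoo] add [jfp,ymkj,vvc] -> 12 lines: vskkt tcjw yfkoc zyw ingn wqjqp qdnto jfp ymkj vvc hrdvz qnich
Hunk 3: at line 3 remove [zyw] add [keoj,veivm] -> 13 lines: vskkt tcjw yfkoc keoj veivm ingn wqjqp qdnto jfp ymkj vvc hrdvz qnich
Hunk 4: at line 1 remove [tcjw,yfkoc,keoj] add [pfb] -> 11 lines: vskkt pfb veivm ingn wqjqp qdnto jfp ymkj vvc hrdvz qnich
Hunk 5: at line 2 remove [ingn,wqjqp,qdnto] add [ozn] -> 9 lines: vskkt pfb veivm ozn jfp ymkj vvc hrdvz qnich
Hunk 6: at line 2 remove [ozn,jfp] add [fvzrs,foa,shcpu] -> 10 lines: vskkt pfb veivm fvzrs foa shcpu ymkj vvc hrdvz qnich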